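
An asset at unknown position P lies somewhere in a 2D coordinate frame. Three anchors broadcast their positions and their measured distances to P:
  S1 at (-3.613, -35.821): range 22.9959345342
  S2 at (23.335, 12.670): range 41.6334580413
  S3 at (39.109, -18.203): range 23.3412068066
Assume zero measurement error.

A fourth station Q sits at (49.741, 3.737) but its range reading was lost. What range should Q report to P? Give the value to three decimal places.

45.183

eq1: (x + 3.613)² + (y + 35.821)² = 22.9959345342²
eq2: (x − 23.335)² + (y − 12.670)² = 41.6334580413²
eq3: (x − 39.109)² + (y + 18.203)² = 23.3412068066²
eq3−eq2, eq3−eq1 (x²,y² cancel):
  -31.548·x + 61.746·y = -2344.344858
  -85.444·x − 35.236·y = -548.666350
det = -31.548·-35.236 − 61.746·-85.444 = 6387.450552
x = (-2344.344858·-35.236 − 61.746·-548.666350) / 6387.450552 = 18.236272
y = (-31.548·-548.666350 − -2344.344858·-85.444) / 6387.450552 = -28.650065
|P − Q| = √((18.236272 − 49.741)² + (-28.650065 − 3.737)²) = 45.182628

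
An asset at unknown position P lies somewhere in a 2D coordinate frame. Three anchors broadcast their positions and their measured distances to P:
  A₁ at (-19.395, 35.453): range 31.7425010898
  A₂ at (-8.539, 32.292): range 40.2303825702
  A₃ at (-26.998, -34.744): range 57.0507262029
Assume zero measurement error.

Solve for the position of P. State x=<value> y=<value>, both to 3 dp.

x=-46.468 y=18.881

eq1: (x + 19.395)² + (y − 35.453)² = 31.7425010898²
eq2: (x + 8.539)² + (y − 32.292)² = 40.2303825702²
eq3: (x + 26.998)² + (y + 34.744)² = 57.0507262029²
eq2−eq1, eq2−eq3 (x²,y² cancel):
  -21.712·x + 6.322·y = 1128.290755
  -36.918·x − 134.072·y = -815.951924
det = -21.712·-134.072 − 6.322·-36.918 = 3144.366860
x = (1128.290755·-134.072 − 6.322·-815.951924) / 3144.366860 = -46.468417
y = (-21.712·-815.951924 − 1128.290755·-36.918) / 3144.366860 = 18.881444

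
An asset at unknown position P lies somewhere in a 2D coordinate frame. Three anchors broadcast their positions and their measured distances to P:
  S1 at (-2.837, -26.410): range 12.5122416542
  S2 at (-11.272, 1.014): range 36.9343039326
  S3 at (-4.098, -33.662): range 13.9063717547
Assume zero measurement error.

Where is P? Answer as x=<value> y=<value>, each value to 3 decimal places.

eq1: (x + 2.837)² + (y + 26.410)² = 12.5122416542²
eq2: (x + 11.272)² + (y − 1.014)² = 36.9343039326²
eq3: (x + 4.098)² + (y + 33.662)² = 13.9063717547²
eq2−eq1, eq2−eq3 (x²,y² cancel):
  16.870·x − 54.848·y = 1785.037105
  14.348·x − 69.352·y = 2192.593300
det = 16.870·-69.352 − -54.848·14.348 = -383.009136
x = (1785.037105·-69.352 − -54.848·2192.593300) / -383.009136 = 9.233555
y = (16.870·2192.593300 − 1785.037105·14.348) / -383.009136 = -29.705131

x=9.234 y=-29.705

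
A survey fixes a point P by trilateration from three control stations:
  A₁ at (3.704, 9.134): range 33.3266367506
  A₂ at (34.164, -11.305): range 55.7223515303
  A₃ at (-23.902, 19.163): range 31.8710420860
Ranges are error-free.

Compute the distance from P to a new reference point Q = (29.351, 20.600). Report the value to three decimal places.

eq1: (x − 3.704)² + (y − 9.134)² = 33.3266367506²
eq2: (x − 34.164)² + (y + 11.305)² = 55.7223515303²
eq3: (x + 23.902)² + (y − 19.163)² = 31.8710420860²
eq2−eq1, eq2−eq3 (x²,y² cancel):
  -60.920·x + 40.878·y = 796.483394
  -116.132·x + 60.936·y = 1732.761388
det = -60.920·60.936 − 40.878·-116.132 = 1035.022776
x = (796.483394·60.936 − 40.878·1732.761388) / 1035.022776 = -21.542819
y = (-60.920·1732.761388 − 796.483394·-116.132) / 1035.022776 = -12.620606
|P − Q| = √((-21.542819 − 29.351)² + (-12.620606 − 20.600)²) = 60.776553

60.777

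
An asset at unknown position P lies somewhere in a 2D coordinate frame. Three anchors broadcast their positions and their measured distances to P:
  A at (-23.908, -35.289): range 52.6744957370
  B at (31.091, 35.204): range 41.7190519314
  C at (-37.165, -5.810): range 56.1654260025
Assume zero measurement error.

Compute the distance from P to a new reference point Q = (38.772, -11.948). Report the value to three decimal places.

eq1: (x + 23.908)² + (y + 35.289)² = 52.6744957370²
eq2: (x − 31.091)² + (y − 35.204)² = 41.7190519314²
eq3: (x + 37.165)² + (y + 5.810)² = 56.1654260025²
eq3−eq1, eq3−eq2 (x²,y² cancel):
  26.514·x − 58.958·y = 781.865237
  136.512·x + 82.028·y = 2205.054356
det = 26.514·82.028 − -58.958·136.512 = 10223.364888
x = (781.865237·82.028 − -58.958·2205.054356) / 10223.364888 = 18.989876
y = (26.514·2205.054356 − 781.865237·136.512) / 10223.364888 = -4.721457
|P − Q| = √((18.989876 − 38.772)² + (-4.721457 − -11.948)²) = 21.060753

21.061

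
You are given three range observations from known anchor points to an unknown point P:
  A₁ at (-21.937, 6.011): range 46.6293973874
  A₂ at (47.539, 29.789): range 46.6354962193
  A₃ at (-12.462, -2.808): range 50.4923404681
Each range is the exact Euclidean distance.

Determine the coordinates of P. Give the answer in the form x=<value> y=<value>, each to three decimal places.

x=3.488 y=45.099

eq1: (x + 21.937)² + (y − 6.011)² = 46.6293973874²
eq2: (x − 47.539)² + (y − 29.789)² = 46.6354962193²
eq3: (x + 12.462)² + (y + 2.808)² = 50.4923404681²
eq2−eq3, eq2−eq1 (x²,y² cancel):
  -120.002·x − 65.194·y = -3358.761672
  -138.952·x − 47.556·y = -2629.408145
det = -120.002·-47.556 − -65.194·-138.952 = -3352.021576
x = (-3358.761672·-47.556 − -65.194·-2629.408145) / -3352.021576 = 3.488153
y = (-120.002·-2629.408145 − -3358.761672·-138.952) / -3352.021576 = 45.098879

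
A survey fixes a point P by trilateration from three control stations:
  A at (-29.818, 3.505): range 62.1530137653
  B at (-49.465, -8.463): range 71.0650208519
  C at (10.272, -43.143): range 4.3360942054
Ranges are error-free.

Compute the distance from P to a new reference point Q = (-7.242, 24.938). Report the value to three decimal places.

68.958

eq1: (x + 29.818)² + (y − 3.505)² = 62.1530137653²
eq2: (x + 49.465)² + (y + 8.463)² = 71.0650208519²
eq3: (x − 10.272)² + (y + 43.143)² = 4.3360942054²
eq1−eq3, eq1−eq2 (x²,y² cancel):
  80.180·x − 93.296·y = 4909.629691
  -39.294·x − 23.936·y = 429.770376
det = 80.180·-23.936 − -93.296·-39.294 = -5585.161504
x = (4909.629691·-23.936 − -93.296·429.770376) / -5585.161504 = 13.861916
y = (80.180·429.770376 − 4909.629691·-39.294) / -5585.161504 = -40.711084
|P − Q| = √((13.861916 − -7.242)² + (-40.711084 − 24.938)²) = 68.957795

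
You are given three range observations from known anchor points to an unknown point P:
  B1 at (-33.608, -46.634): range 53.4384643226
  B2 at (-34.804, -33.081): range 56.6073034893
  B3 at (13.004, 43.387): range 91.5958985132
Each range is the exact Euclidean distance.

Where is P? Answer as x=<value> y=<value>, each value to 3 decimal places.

x=19.814 y=-47.955

eq1: (x + 33.608)² + (y + 46.634)² = 53.4384643226²
eq2: (x + 34.804)² + (y + 33.081)² = 56.6073034893²
eq3: (x − 13.004)² + (y − 43.387)² = 91.5958985132²
eq2−eq3, eq2−eq1 (x²,y² cancel):
  95.616·x + 152.936·y = -5439.557008
  2.392·x − 27.106·y = 1347.273982
det = 95.616·-27.106 − 152.936·2.392 = -2957.590208
x = (-5439.557008·-27.106 − 152.936·1347.273982) / -2957.590208 = 19.814125
y = (95.616·1347.273982 − -5439.557008·2.392) / -2957.590208 = -47.955382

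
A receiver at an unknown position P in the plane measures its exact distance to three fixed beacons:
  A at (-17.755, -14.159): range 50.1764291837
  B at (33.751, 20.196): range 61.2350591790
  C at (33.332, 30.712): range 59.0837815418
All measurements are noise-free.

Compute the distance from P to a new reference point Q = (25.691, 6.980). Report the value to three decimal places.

eq1: (x + 17.755)² + (y + 14.159)² = 50.1764291837²
eq2: (x − 33.751)² + (y − 20.196)² = 61.2350591790²
eq3: (x − 33.332)² + (y − 30.712)² = 59.0837815418²
eq2−eq3, eq2−eq1 (x²,y² cancel):
  -0.838·x + 21.032·y = 766.079982
  -103.012·x − 68.710·y = 200.767316
det = -0.838·-68.710 − 21.032·-103.012 = 2224.127364
x = (766.079982·-68.710 − 21.032·200.767316) / 2224.127364 = -25.565035
y = (-0.838·200.767316 − 766.079982·-103.012) / 2224.127364 = 35.405881
|P − Q| = √((-25.565035 − 25.691)² + (35.405881 − 6.980)²) = 58.610680

58.611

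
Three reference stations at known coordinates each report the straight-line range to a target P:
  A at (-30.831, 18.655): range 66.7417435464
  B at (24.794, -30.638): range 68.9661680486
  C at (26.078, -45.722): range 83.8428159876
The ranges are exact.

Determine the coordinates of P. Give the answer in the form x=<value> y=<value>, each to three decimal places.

eq1: (x + 30.831)² + (y − 18.655)² = 66.7417435464²
eq2: (x − 24.794)² + (y + 30.638)² = 68.9661680486²
eq3: (x − 26.078)² + (y + 45.722)² = 83.8428159876²
eq1−eq3, eq1−eq2 (x²,y² cancel):
  113.818·x − 128.754·y = -1103.153679
  111.250·x − 98.586·y = -47.002110
det = 113.818·-98.586 − -128.754·111.250 = 3103.021152
x = (-1103.153679·-98.586 − -128.754·-47.002110) / 3103.021152 = 33.098002
y = (113.818·-47.002110 − -1103.153679·111.250) / 3103.021152 = 37.826413

x=33.098 y=37.826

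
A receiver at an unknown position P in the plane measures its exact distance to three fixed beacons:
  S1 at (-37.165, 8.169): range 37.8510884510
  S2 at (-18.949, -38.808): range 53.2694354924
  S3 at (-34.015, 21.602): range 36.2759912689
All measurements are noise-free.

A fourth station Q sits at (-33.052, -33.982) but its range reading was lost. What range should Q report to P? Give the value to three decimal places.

55.972

eq1: (x + 37.165)² + (y − 8.169)² = 37.8510884510²
eq2: (x + 18.949)² + (y + 38.808)² = 53.2694354924²
eq3: (x + 34.015)² + (y − 21.602)² = 36.2759912689²
eq2−eq3, eq2−eq1 (x²,y² cancel):
  -30.132·x + 120.820·y = 1280.226379
  -36.432·x + 93.954·y = 987.772182
det = -30.132·93.954 − 120.820·-36.432 = 1570.692312
x = (1280.226379·93.954 − 120.820·987.772182) / 1570.692312 = 0.598306
y = (-30.132·987.772182 − 1280.226379·-36.432) / 1570.692312 = 10.745361
|P − Q| = √((0.598306 − -33.052)² + (10.745361 − -33.982)²) = 55.972135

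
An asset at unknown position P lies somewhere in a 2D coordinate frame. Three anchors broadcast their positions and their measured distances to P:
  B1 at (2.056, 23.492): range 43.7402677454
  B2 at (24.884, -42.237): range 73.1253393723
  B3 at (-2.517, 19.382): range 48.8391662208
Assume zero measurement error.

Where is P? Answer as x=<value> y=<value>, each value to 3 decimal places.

x=45.574 y=27.900

eq1: (x − 2.056)² + (y − 23.492)² = 43.7402677454²
eq2: (x − 24.884)² + (y + 42.237)² = 73.1253393723²
eq3: (x + 2.517)² + (y − 19.382)² = 48.8391662208²
eq1−eq2, eq1−eq3 (x²,y² cancel):
  45.656·x − 131.458·y = -1587.027811
  -9.146·x − 8.220·y = -646.157122
det = 45.656·-8.220 − -131.458·-9.146 = -1577.607188
x = (-1587.027811·-8.220 − -131.458·-646.157122) / -1577.607188 = 45.573546
y = (45.656·-646.157122 − -1587.027811·-9.146) / -1577.607188 = 27.900422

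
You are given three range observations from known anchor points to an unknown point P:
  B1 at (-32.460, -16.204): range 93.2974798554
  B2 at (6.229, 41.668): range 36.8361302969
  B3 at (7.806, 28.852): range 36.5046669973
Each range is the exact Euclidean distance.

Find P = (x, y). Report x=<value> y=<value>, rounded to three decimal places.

x=42.948 y=38.733

eq1: (x + 32.460)² + (y + 16.204)² = 93.2974798554²
eq2: (x − 6.229)² + (y − 41.668)² = 36.8361302969²
eq3: (x − 7.806)² + (y − 28.852)² = 36.5046669973²
eq2−eq1, eq2−eq3 (x²,y² cancel):
  -77.378·x − 115.744·y = -7806.320701
  3.154·x − 25.632·y = -857.341342
det = -77.378·-25.632 − -115.744·3.154 = 2348.409472
x = (-7806.320701·-25.632 − -115.744·-857.341342) / 2348.409472 = 42.948003
y = (-77.378·-857.341342 − -7806.320701·3.154) / 2348.409472 = 38.732808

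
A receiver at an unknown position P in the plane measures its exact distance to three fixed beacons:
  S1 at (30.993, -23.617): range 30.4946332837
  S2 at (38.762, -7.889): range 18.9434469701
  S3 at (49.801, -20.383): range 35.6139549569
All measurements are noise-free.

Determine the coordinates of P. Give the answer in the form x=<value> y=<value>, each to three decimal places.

eq1: (x − 30.993)² + (y + 23.617)² = 30.4946332837²
eq2: (x − 38.762)² + (y + 7.889)² = 18.9434469701²
eq3: (x − 49.801)² + (y + 20.383)² = 35.6139549569²
eq1−eq2, eq1−eq3 (x²,y² cancel):
  15.538·x + 31.456·y = 617.468703
  37.616·x + 6.468·y = 1038.846423
det = 15.538·6.468 − 31.456·37.616 = -1082.749112
x = (617.468703·6.468 − 31.456·1038.846423) / -1082.749112 = 26.491978
y = (15.538·1038.846423 − 617.468703·37.616) / -1082.749112 = 6.543628

x=26.492 y=6.544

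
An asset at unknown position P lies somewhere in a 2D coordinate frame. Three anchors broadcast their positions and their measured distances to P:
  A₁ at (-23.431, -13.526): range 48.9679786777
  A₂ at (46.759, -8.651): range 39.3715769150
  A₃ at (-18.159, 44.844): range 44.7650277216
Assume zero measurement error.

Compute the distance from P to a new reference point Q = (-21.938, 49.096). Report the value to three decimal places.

50.407

eq1: (x + 23.431)² + (y + 13.526)² = 48.9679786777²
eq2: (x − 46.759)² + (y + 8.651)² = 39.3715769150²
eq3: (x + 18.159)² + (y − 44.844)² = 44.7650277216²
eq3−eq2, eq3−eq1 (x²,y² cancel):
  129.836·x − 106.990·y = 374.296903
  -10.544·x − 116.740·y = -2002.724409
det = 129.836·-116.740 − -106.990·-10.544 = -16285.157200
x = (374.296903·-116.740 − -106.990·-2002.724409) / -16285.157200 = 15.840615
y = (129.836·-2002.724409 − 374.296903·-10.544) / -16285.157200 = 15.724696
|P − Q| = √((15.840615 − -21.938)² + (15.724696 − 49.096)²) = 50.407020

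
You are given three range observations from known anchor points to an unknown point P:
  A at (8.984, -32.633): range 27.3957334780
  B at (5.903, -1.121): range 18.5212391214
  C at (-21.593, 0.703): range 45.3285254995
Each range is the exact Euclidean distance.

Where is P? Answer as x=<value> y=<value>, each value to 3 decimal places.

eq1: (x − 8.984)² + (y + 32.633)² = 27.3957334780²
eq2: (x − 5.903)² + (y + 1.121)² = 18.5212391214²
eq3: (x + 21.593)² + (y − 0.703)² = 45.3285254995²
eq2−eq3, eq2−eq1 (x²,y² cancel):
  -54.992·x + 3.648·y = -1280.989117
  6.162·x − 63.024·y = 702.032981
det = -54.992·-63.024 − 3.648·6.162 = 3443.336832
x = (-1280.989117·-63.024 − 3.648·702.032981) / 3443.336832 = 22.702409
y = (-54.992·702.032981 − -1280.989117·6.162) / 3443.336832 = -8.919471

x=22.702 y=-8.919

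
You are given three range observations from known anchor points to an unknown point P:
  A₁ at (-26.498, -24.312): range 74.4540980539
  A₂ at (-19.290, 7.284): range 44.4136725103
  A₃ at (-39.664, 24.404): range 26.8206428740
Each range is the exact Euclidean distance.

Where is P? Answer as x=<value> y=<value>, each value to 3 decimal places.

eq1: (x + 26.498)² + (y + 24.312)² = 74.4540980539²
eq2: (x + 19.290)² + (y − 7.284)² = 44.4136725103²
eq3: (x + 39.664)² + (y − 24.404)² = 26.8206428740²
eq1−eq2, eq1−eq3 (x²,y² cancel):
  14.416·x + 63.192·y = 2702.781819
  -26.332·x + 97.432·y = 5699.636597
det = 14.416·97.432 − 63.192·-26.332 = 3068.551456
x = (2702.781819·97.432 − 63.192·5699.636597) / 3068.551456 = -31.556909
y = (14.416·5699.636597 − 2702.781819·-26.332) / 3068.551456 = 49.970031

x=-31.557 y=49.970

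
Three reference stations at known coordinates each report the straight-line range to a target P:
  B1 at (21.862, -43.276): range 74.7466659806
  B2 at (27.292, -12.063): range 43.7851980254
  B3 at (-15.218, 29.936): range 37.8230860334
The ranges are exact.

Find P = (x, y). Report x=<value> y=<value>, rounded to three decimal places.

x=22.574 y=31.467

eq1: (x − 21.862)² + (y + 43.276)² = 74.7466659806²
eq2: (x − 27.292)² + (y + 12.063)² = 43.7851980254²
eq3: (x + 15.218)² + (y − 29.936)² = 37.8230860334²
eq3−eq2, eq3−eq1 (x²,y² cancel):
  85.020·x − 83.998·y = -723.940116
  74.160·x − 146.424·y = -2933.470638
det = 85.020·-146.424 − -83.998·74.160 = -6219.676800
x = (-723.940116·-146.424 − -83.998·-2933.470638) / -6219.676800 = 22.574076
y = (85.020·-2933.470638 − -723.940116·74.160) / -6219.676800 = 31.467274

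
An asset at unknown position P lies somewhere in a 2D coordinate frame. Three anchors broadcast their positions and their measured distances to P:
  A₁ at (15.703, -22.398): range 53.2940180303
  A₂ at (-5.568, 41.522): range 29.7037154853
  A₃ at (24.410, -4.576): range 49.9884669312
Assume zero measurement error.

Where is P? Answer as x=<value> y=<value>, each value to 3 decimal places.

eq1: (x − 15.703)² + (y + 22.398)² = 53.2940180303²
eq2: (x + 5.568)² + (y − 41.522)² = 29.7037154853²
eq3: (x − 24.410)² + (y + 4.576)² = 49.9884669312²
eq2−eq3, eq2−eq1 (x²,y² cancel):
  59.956·x − 92.196·y = -2754.827345
  42.542·x − 127.840·y = -2964.766139
det = 59.956·-127.840 − -92.196·42.542 = -3742.572808
x = (-2754.827345·-127.840 − -92.196·-2964.766139) / -3742.572808 = -21.065067
y = (59.956·-2964.766139 − -2754.827345·42.542) / -3742.572808 = 16.181289

x=-21.065 y=16.181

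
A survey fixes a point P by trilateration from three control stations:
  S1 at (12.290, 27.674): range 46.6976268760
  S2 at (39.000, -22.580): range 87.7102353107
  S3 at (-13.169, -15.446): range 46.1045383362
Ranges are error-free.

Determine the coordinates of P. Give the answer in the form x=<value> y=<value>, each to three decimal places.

x=-34.357 y=25.501

eq1: (x − 12.290)² + (y − 27.674)² = 46.6976268760²
eq2: (x − 39.000)² + (y + 22.580)² = 87.7102353107²
eq3: (x + 13.169)² + (y + 15.446)² = 46.1045383362²
eq1−eq3, eq1−eq2 (x²,y² cancel):
  -50.918·x − 86.240·y = -449.852998
  53.420·x − 100.508·y = -4398.454998
det = -50.918·-100.508 − -86.240·53.420 = 9724.607144
x = (-449.852998·-100.508 − -86.240·-4398.454998) / 9724.607144 = -34.357062
y = (-50.918·-4398.454998 − -449.852998·53.420) / 9724.607144 = 25.501460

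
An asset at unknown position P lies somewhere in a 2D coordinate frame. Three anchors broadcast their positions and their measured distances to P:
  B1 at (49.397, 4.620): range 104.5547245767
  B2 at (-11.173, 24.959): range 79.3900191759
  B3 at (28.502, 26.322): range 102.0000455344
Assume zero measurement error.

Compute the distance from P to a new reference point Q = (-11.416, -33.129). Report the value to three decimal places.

33.019

eq1: (x − 49.397)² + (y − 4.620)² = 104.5547245767²
eq2: (x + 11.173)² + (y − 24.959)² = 79.3900191759²
eq3: (x − 28.502)² + (y − 26.322)² = 102.0000455344²
eq1−eq2, eq1−eq3 (x²,y² cancel):
  -121.140·x + 40.678·y = 2915.294888
  -41.790·x + 43.404·y = -428.515179
det = -121.140·43.404 − 40.678·-41.790 = -3558.026940
x = (2915.294888·43.404 − 40.678·-428.515179) / -3558.026940 = -40.462482
y = (-121.140·-428.515179 − 2915.294888·-41.790) / -3558.026940 = -48.830575
|P − Q| = √((-40.462482 − -11.416)² + (-48.830575 − -33.129)²) = 33.018746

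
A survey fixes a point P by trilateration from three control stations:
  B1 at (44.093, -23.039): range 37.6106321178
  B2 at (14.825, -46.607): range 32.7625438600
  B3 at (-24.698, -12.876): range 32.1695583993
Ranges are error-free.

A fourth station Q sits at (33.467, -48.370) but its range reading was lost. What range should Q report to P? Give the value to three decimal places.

eq1: (x − 44.093)² + (y + 23.039)² = 37.6106321178²
eq2: (x − 14.825)² + (y + 46.607)² = 32.7625438600²
eq3: (x + 24.698)² + (y + 12.876)² = 32.1695583993²
eq2−eq3, eq2−eq1 (x²,y² cancel):
  -79.046·x + 67.462·y = -1577.706701
  58.536·x + 47.136·y = -258.180272
det = -79.046·47.136 − 67.462·58.536 = -7674.867888
x = (-1577.706701·47.136 − 67.462·-258.180272) / -7674.867888 = 7.420248
y = (-79.046·-258.180272 − -1577.706701·58.536) / -7674.867888 = -14.692208
|P − Q| = √((7.420248 − 33.467)² + (-14.692208 − -48.370)²) = 42.574957

42.575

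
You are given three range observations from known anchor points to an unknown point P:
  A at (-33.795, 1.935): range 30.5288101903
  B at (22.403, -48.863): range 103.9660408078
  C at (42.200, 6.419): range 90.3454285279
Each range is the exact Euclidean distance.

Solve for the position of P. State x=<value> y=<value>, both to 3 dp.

x=-44.914 y=30.367

eq1: (x + 33.795)² + (y − 1.935)² = 30.5288101903²
eq2: (x − 22.403)² + (y + 48.863)² = 103.9660408078²
eq3: (x − 42.200)² + (y − 6.419)² = 90.3454285279²
eq1−eq2, eq1−eq3 (x²,y² cancel):
  112.396·x − 101.596·y = -8133.288462
  151.990·x + 8.968·y = -6554.090893
det = 112.396·8.968 − -101.596·151.990 = 16449.543368
x = (-8133.288462·8.968 − -101.596·-6554.090893) / 16449.543368 = -44.913633
y = (112.396·-6554.090893 − -8133.288462·151.990) / 16449.543368 = 30.367099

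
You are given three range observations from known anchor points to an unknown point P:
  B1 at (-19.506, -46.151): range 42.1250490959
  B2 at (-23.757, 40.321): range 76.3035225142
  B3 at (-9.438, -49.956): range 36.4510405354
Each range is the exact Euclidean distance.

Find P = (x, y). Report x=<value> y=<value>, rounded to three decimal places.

x=16.594 y=-24.441

eq1: (x + 19.506)² + (y + 46.151)² = 42.1250490959²
eq2: (x + 23.757)² + (y − 40.321)² = 76.3035225142²
eq3: (x + 9.438)² + (y + 49.956)² = 36.4510405354²
eq1−eq3, eq1−eq2 (x²,y² cancel):
  20.136·x − 7.610·y = 520.120348
  -8.502·x + 172.944·y = -4367.928534
det = 20.136·172.944 − -7.610·-8.502 = 3417.700164
x = (520.120348·172.944 − -7.610·-4367.928534) / 3417.700164 = 16.593544
y = (20.136·-4367.928534 − 520.120348·-8.502) / 3417.700164 = -24.440572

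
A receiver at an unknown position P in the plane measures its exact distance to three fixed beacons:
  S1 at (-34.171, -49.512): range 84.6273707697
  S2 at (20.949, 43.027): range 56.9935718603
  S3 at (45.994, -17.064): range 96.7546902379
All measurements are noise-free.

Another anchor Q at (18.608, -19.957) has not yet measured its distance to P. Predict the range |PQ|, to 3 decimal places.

77.192

eq1: (x + 34.171)² + (y + 49.512)² = 84.6273707697²
eq2: (x − 20.949)² + (y − 43.027)² = 56.9935718603²
eq3: (x − 45.994)² + (y + 17.064)² = 96.7546902379²
eq2−eq1, eq2−eq3 (x²,y² cancel):
  -110.240·x − 185.078·y = -2584.612595
  50.090·x − 120.182·y = -5996.758048
det = -110.240·-120.182 − -185.078·50.090 = 22519.420700
x = (-2584.612595·-120.182 − -185.078·-5996.758048) / 22519.420700 = -35.491325
y = (-110.240·-5996.758048 − -2584.612595·50.090) / 22519.420700 = 35.105071
|P − Q| = √((-35.491325 − 18.608)² + (35.105071 − -19.957)²) = 77.191765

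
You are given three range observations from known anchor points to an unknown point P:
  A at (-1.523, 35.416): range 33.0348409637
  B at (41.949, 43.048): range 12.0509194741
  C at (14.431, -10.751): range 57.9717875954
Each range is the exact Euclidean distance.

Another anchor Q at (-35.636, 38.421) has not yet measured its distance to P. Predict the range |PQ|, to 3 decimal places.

66.041

eq1: (x + 1.523)² + (y − 35.416)² = 33.0348409637²
eq2: (x − 41.949)² + (y − 43.048)² = 12.0509194741²
eq3: (x − 14.431)² + (y + 10.751)² = 57.9717875954²
eq1−eq2, eq1−eq3 (x²,y² cancel):
  86.944·x + 15.264·y = 3302.312377
  31.908·x − 92.334·y = -3202.202263
det = 86.944·-92.334 − 15.264·31.908 = -8514.931008
x = (3302.312377·-92.334 − 15.264·-3202.202263) / -8514.931008 = 30.069216
y = (86.944·-3202.202263 − 3302.312377·31.908) / -8514.931008 = 45.071705
|P − Q| = √((30.069216 − -35.636)² + (45.071705 − 38.421)²) = 66.040951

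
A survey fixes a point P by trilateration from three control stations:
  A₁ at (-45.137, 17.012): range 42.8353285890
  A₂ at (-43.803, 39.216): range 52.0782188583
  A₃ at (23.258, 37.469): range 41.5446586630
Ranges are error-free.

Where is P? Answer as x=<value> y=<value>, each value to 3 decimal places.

eq1: (x + 45.137)² + (y − 17.012)² = 42.8353285890²
eq2: (x + 43.803)² + (y − 39.216)² = 52.0782188583²
eq3: (x − 23.258)² + (y − 37.469)² = 41.5446586630²
eq1−eq3, eq1−eq2 (x²,y² cancel):
  136.790·x + 40.914·y = -272.989676
  2.668·x + 44.408·y = 252.565048
det = 136.790·44.408 − 40.914·2.668 = 5965.411768
x = (-272.989676·44.408 − 40.914·252.565048) / 5965.411768 = -3.764429
y = (136.790·252.565048 − -272.989676·2.668) / 5965.411768 = 5.913541

x=-3.764 y=5.914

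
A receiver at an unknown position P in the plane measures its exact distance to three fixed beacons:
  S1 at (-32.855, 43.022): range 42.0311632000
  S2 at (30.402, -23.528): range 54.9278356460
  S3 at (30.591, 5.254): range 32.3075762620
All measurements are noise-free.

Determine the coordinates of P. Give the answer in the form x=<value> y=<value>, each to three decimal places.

eq1: (x + 32.855)² + (y − 43.022)² = 42.0311632000²
eq2: (x − 30.402)² + (y + 23.528)² = 54.9278356460²
eq3: (x − 30.591)² + (y − 5.254)² = 32.3075762620²
eq1−eq2, eq1−eq3 (x²,y² cancel):
  126.514·x − 133.100·y = -2702.943570
  126.892·x − 75.536·y = -1244.090516
det = 126.514·-75.536 − -133.100·126.892 = 7332.963696
x = (-2702.943570·-75.536 − -133.100·-1244.090516) / 7332.963696 = 5.261324
y = (126.514·-1244.090516 − -2702.943570·126.892) / 7332.963696 = 25.308600

x=5.261 y=25.309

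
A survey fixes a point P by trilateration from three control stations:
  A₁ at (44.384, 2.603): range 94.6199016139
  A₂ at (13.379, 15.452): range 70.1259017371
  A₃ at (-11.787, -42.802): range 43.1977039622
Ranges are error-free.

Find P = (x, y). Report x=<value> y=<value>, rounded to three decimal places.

eq1: (x − 44.384)² + (y − 2.603)² = 94.6199016139²
eq2: (x − 13.379)² + (y − 15.452)² = 70.1259017371²
eq3: (x + 11.787)² + (y + 42.802)² = 43.1977039622²
eq1−eq3, eq1−eq2 (x²,y² cancel):
  -112.342·x − 90.810·y = 7081.113662
  -62.010·x + 25.698·y = 2476.330567
det = -112.342·25.698 − -90.810·-62.010 = -8518.092816
x = (7081.113662·25.698 − -90.810·2476.330567) / -8518.092816 = -47.762574
y = (-112.342·2476.330567 − 7081.113662·-62.010) / -8518.092816 = -18.889666

x=-47.763 y=-18.890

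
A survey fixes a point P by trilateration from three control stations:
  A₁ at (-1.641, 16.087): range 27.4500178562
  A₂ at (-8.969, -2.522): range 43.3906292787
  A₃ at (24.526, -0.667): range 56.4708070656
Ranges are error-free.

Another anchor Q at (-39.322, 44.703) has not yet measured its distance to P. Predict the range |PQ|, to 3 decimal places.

25.603

eq1: (x + 1.641)² + (y − 16.087)² = 27.4500178562²
eq2: (x + 8.969)² + (y + 2.522)² = 43.3906292787²
eq3: (x − 24.526)² + (y + 0.667)² = 56.4708070656²
eq1−eq2, eq1−eq3 (x²,y² cancel):
  -14.656·x − 37.218·y = -1303.924234
  52.334·x − 33.508·y = -2094.963455
det = -14.656·-33.508 − -37.218·52.334 = 2438.860060
x = (-1303.924234·-33.508 − -37.218·-2094.963455) / 2438.860060 = -14.055114
y = (-14.656·-2094.963455 − -1303.924234·52.334) / 2438.860060 = 40.569509
|P − Q| = √((-14.055114 − -39.322)² + (40.569509 − 44.703)²) = 25.602759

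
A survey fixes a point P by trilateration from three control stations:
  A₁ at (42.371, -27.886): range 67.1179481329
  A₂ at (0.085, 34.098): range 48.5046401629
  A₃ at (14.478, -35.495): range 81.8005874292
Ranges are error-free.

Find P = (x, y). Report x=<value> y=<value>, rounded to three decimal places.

x=48.345 y=38.966

eq1: (x − 42.371)² + (y + 27.886)² = 67.1179481329²
eq2: (x − 0.085)² + (y − 34.098)² = 48.5046401629²
eq3: (x − 14.478)² + (y + 35.495)² = 81.8005874292²
eq3−eq2, eq3−eq1 (x²,y² cancel):
  -28.786·x + 139.186·y = 4031.809306
  55.786·x + 15.218·y = 3289.940270
det = -28.786·15.218 − 139.186·55.786 = -8202.695544
x = (4031.809306·15.218 − 139.186·3289.940270) / -8202.695544 = 48.344785
y = (-28.786·3289.940270 − 4031.809306·55.786) / -8202.695544 = 38.965573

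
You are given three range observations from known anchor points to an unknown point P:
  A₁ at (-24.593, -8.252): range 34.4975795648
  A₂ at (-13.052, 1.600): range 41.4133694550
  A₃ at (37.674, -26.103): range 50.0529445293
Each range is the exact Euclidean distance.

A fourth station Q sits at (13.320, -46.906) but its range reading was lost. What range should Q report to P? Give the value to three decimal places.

eq1: (x + 24.593)² + (y + 8.252)² = 34.4975795648²
eq2: (x + 13.052)² + (y − 1.600)² = 41.4133694550²
eq3: (x − 37.674)² + (y + 26.103)² = 50.0529445293²
eq2−eq3, eq2−eq1 (x²,y² cancel):
  101.452·x − 55.406·y = 1137.552095
  -23.082·x − 19.704·y = 1024.980623
det = 101.452·-19.704 − -55.406·-23.082 = -3277.891500
x = (1137.552095·-19.704 − -55.406·1024.980623) / -3277.891500 = -10.487153
y = (101.452·1024.980623 − 1137.552095·-23.082) / -3277.891500 = -39.733869
|P − Q| = √((-10.487153 − 13.320)² + (-39.733869 − -46.906)²) = 24.864030

24.864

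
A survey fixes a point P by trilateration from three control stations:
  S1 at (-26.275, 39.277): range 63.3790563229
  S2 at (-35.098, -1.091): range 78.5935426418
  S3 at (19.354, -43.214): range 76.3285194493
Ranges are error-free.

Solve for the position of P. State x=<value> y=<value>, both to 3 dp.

eq1: (x + 26.275)² + (y − 39.277)² = 63.3790563229²
eq2: (x + 35.098)² + (y + 1.091)² = 78.5935426418²
eq3: (x − 19.354)² + (y + 43.214)² = 76.3285194493²
eq3−eq2, eq3−eq1 (x²,y² cancel):
  -108.904·x + 84.246·y = -1359.869291
  -91.258·x + 164.982·y = 1800.169343
det = -108.904·164.982 − 84.246·-91.258 = -10279.078260
x = (-1359.869291·164.982 − 84.246·1800.169343) / -10279.078260 = 36.580228
y = (-108.904·1800.169343 − -1359.869291·-91.258) / -10279.078260 = 31.145263

x=36.580 y=31.145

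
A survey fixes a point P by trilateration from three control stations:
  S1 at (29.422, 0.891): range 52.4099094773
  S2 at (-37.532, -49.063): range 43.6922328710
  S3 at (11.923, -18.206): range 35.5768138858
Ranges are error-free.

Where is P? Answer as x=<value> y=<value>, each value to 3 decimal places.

eq1: (x − 29.422)² + (y − 0.891)² = 52.4099094773²
eq2: (x + 37.532)² + (y + 49.063)² = 43.6922328710²
eq3: (x − 11.923)² + (y + 18.206)² = 35.5768138858²
eq1−eq2, eq1−eq3 (x²,y² cancel):
  -133.908·x − 99.908·y = 3787.168426
  -34.998·x − 38.194·y = 1088.257325
det = -133.908·-38.194 − -99.908·-34.998 = 1617.901968
x = (3787.168426·-38.194 − -99.908·1088.257325) / 1617.901968 = -22.202518
y = (-133.908·1088.257325 − 3787.168426·-34.998) / 1617.901968 = -8.148232

x=-22.203 y=-8.148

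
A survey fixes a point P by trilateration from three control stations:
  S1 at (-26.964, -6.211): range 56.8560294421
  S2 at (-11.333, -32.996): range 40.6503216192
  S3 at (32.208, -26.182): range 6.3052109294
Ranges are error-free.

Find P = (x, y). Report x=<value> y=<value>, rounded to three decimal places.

x=27.729 y=-21.744

eq1: (x + 26.964)² + (y + 6.211)² = 56.8560294421²
eq2: (x + 11.333)² + (y + 32.996)² = 40.6503216192²
eq3: (x − 32.208)² + (y + 26.182)² = 6.3052109294²
eq2−eq1, eq2−eq3 (x²,y² cancel):
  -31.262·x + 53.570·y = -2031.698524
  87.082·x + 13.628·y = 2118.372446
det = -31.262·13.628 − 53.570·87.082 = -5091.021276
x = (-2031.698524·13.628 − 53.570·2118.372446) / -5091.021276 = 27.729053
y = (-31.262·2118.372446 − -2031.698524·87.082) / -5091.021276 = -21.744127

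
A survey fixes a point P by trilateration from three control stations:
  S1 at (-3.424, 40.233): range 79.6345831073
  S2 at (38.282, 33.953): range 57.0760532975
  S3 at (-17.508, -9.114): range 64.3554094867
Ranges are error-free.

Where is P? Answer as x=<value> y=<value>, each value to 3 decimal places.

x=45.402 y=-22.677

eq1: (x + 3.424)² + (y − 40.233)² = 79.6345831073²
eq2: (x − 38.282)² + (y − 33.953)² = 57.0760532975²
eq3: (x + 17.508)² + (y + 9.114)² = 64.3554094867²
eq3−eq1, eq3−eq2 (x²,y² cancel):
  28.168·x + 98.694·y = -959.225091
  111.580·x + 86.134·y = 3112.665543
det = 28.168·86.134 − 98.694·111.580 = -8586.054008
x = (-959.225091·86.134 − 98.694·3112.665543) / -8586.054008 = 45.401917
y = (28.168·3112.665543 − -959.225091·111.580) / -8586.054008 = -22.677227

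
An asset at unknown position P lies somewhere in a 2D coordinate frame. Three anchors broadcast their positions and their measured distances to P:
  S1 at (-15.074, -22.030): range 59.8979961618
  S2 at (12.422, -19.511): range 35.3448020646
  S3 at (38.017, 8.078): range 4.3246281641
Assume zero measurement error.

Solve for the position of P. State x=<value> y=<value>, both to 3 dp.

eq1: (x + 15.074)² + (y + 22.030)² = 59.8979961618²
eq2: (x − 12.422)² + (y + 19.511)² = 35.3448020646²
eq3: (x − 38.017)² + (y − 8.078)² = 4.3246281641²
eq3−eq1, eq3−eq2 (x²,y² cancel):
  -106.182·x − 60.216·y = -4367.067532
  -51.190·x − 55.178·y = -2206.113792
det = -106.182·-55.178 − -60.216·-51.190 = 2776.453356
x = (-4367.067532·-55.178 − -60.216·-2206.113792) / 2776.453356 = 38.942741
y = (-106.182·-2206.113792 − -4367.067532·-51.190) / 2776.453356 = 3.853617

x=38.943 y=3.854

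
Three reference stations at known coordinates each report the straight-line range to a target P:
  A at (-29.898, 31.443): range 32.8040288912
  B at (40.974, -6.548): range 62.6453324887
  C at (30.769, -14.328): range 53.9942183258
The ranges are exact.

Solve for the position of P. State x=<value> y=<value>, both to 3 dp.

eq1: (x + 29.898)² + (y − 31.443)² = 32.8040288912²
eq2: (x − 40.974)² + (y + 6.548)² = 62.6453324887²
eq3: (x − 30.769)² + (y + 14.328)² = 53.9942183258²
eq1−eq2, eq1−eq3 (x²,y² cancel):
  141.744·x − 75.982·y = -3009.141044
  121.334·x − 91.542·y = -2569.801009
det = 141.744·-91.542 − -75.982·121.334 = -3756.329260
x = (-3009.141044·-91.542 − -75.982·-2569.801009) / -3756.329260 = -21.351741
y = (141.744·-2569.801009 − -3009.141044·121.334) / -3756.329260 = -0.228214

x=-21.352 y=-0.228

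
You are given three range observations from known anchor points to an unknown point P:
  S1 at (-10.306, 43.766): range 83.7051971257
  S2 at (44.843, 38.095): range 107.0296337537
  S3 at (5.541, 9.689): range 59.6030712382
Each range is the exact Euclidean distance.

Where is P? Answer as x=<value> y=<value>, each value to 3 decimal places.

eq1: (x + 10.306)² + (y − 43.766)² = 83.7051971257²
eq2: (x − 44.843)² + (y − 38.095)² = 107.0296337537²
eq3: (x − 5.541)² + (y − 9.689)² = 59.6030712382²
eq2−eq3, eq2−eq1 (x²,y² cancel):
  -78.604·x − 56.812·y = 4565.272128
  -110.298·x + 11.342·y = 3008.335194
det = -78.604·11.342 − -56.812·-110.298 = -7157.776544
x = (4565.272128·11.342 − -56.812·3008.335194) / -7157.776544 = -31.111457
y = (-78.604·3008.335194 − 4565.272128·-110.298) / -7157.776544 = -37.312314

x=-31.111 y=-37.312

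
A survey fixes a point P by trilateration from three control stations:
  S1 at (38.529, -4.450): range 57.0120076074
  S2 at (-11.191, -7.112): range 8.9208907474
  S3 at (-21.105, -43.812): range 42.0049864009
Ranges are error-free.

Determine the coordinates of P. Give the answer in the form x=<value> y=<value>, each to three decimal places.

x=-18.426 y=-1.893

eq1: (x − 38.529)² + (y + 4.450)² = 57.0120076074²
eq2: (x + 11.191)² + (y + 7.112)² = 8.9208907474²
eq3: (x + 21.105)² + (y + 43.812)² = 42.0049864009²
eq1−eq3, eq1−eq2 (x²,y² cancel):
  -119.268·x − 78.724·y = 2346.576157
  -99.440·x − 5.324·y = 1842.319404
det = -119.268·-5.324 − -78.724·-99.440 = -7193.331728
x = (2346.576157·-5.324 − -78.724·1842.319404) / -7193.331728 = -18.425618
y = (-119.268·1842.319404 − 2346.576157·-99.440) / -7193.331728 = -1.892556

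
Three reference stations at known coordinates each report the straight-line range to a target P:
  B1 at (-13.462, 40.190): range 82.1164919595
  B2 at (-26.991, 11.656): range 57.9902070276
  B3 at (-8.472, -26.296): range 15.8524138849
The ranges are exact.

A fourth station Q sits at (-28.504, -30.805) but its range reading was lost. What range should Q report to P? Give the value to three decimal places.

27.243

eq1: (x + 13.462)² + (y − 40.190)² = 82.1164919595²
eq2: (x + 26.991)² + (y − 11.656)² = 57.9902070276²
eq3: (x + 8.472)² + (y + 26.296)² = 15.8524138849²
eq2−eq3, eq2−eq1 (x²,y² cancel):
  37.038·x − 75.904·y = 3010.443068
  27.058·x + 57.068·y = -2448.169014
det = 37.038·57.068 − -75.904·27.058 = 4167.495016
x = (3010.443068·57.068 − -75.904·-2448.169014) / 4167.495016 = -3.365536
y = (37.038·-2448.169014 − 3010.443068·27.058) / 4167.495016 = -41.303433
|P − Q| = √((-3.365536 − -28.504)² + (-41.303433 − -30.805)²) = 27.242604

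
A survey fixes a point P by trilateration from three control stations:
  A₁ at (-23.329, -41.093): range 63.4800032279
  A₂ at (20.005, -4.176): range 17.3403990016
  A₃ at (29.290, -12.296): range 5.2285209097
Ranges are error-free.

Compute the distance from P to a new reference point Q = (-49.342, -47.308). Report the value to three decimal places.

89.837

eq1: (x + 23.329)² + (y + 41.093)² = 63.4800032279²
eq2: (x − 20.005)² + (y + 4.176)² = 17.3403990016²
eq3: (x − 29.290)² + (y + 12.296)² = 5.2285209097²
eq3−eq1, eq3−eq2 (x²,y² cancel):
  -105.238·x − 57.594·y = -2778.592205
  -18.570·x + 16.240·y = -864.808722
det = -105.238·16.240 − -57.594·-18.570 = -2778.585700
x = (-2778.592205·16.240 − -57.594·-864.808722) / -2778.585700 = 34.165630
y = (-105.238·-864.808722 − -2778.592205·-18.570) / -2778.585700 = -14.184296
|P − Q| = √((34.165630 − -49.342)² + (-14.184296 − -47.308)²) = 89.837097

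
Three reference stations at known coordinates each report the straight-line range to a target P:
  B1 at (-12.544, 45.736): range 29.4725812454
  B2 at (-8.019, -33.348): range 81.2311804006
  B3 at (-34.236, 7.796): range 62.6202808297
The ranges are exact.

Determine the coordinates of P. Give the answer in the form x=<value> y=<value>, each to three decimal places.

eq1: (x + 12.544)² + (y − 45.736)² = 29.4725812454²
eq2: (x + 8.019)² + (y + 33.348)² = 81.2311804006²
eq3: (x + 34.236)² + (y − 7.796)² = 62.6202808297²
eq3−eq2, eq3−eq1 (x²,y² cancel):
  52.434·x − 82.288·y = -2733.692945
  43.384·x + 75.880·y = 4068.918846
det = 52.434·75.880 − -82.288·43.384 = 7548.674512
x = (-2733.692945·75.880 − -82.288·4068.918846) / 7548.674512 = 16.875886
y = (52.434·4068.918846 − -2733.692945·43.384) / 7548.674512 = 43.974373

x=16.876 y=43.974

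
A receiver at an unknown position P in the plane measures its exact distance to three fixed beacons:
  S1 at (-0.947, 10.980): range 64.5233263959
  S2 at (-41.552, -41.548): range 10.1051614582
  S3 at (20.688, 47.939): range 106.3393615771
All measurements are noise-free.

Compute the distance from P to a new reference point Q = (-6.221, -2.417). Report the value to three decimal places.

eq1: (x + 0.947)² + (y − 10.980)² = 64.5233263959²
eq2: (x + 41.552)² + (y + 41.548)² = 10.1051614582²
eq3: (x − 20.688)² + (y − 47.939)² = 106.3393615771²
eq3−eq1, eq3−eq2 (x²,y² cancel):
  -43.270·x − 73.918·y = 4540.116315
  -124.480·x − 178.974·y = 11932.609476
det = -43.270·-178.974 − -73.918·-124.480 = -1457.107660
x = (4540.116315·-178.974 − -73.918·11932.609476) / -1457.107660 = -47.677911
y = (-43.270·11932.609476 − 4540.116315·-124.480) / -1457.107660 = -33.511365
|P − Q| = √((-47.677911 − -6.221)² + (-33.511365 − -2.417)²) = 51.822148

51.822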